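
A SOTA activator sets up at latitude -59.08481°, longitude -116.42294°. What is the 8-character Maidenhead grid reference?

DD10sv99

Offset from 180°W / 90°S: lon 63.57706°, lat 30.91519°.
Field: 63.57706/20 → 3 → D, 30.91519/10 → 3 → D; chars DD.
Square: 3.57706/2 → 1, 0.91519/1 → 0; chars 10.
Subsquare: 1.57706/0.0833333 → 18 → s, 0.91519/0.0416667 → 21 → v; chars sv.
Extended square: 0.07706/0.00833333 → 9, 0.04019/0.00416667 → 9; chars 99.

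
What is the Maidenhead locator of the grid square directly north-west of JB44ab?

JB34xc

Longitude subsquare a = 0; −1 → -1, wraps to 23 = x, carry into square.
Longitude square 4; −1 → 3.
Latitude subsquare b = 1; +1 → 2 = c.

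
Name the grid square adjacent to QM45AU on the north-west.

Longitude subsquare a = 0; −1 → -1, wraps to 23 = x, carry into square.
Longitude square 4; −1 → 3.
Latitude subsquare u = 20; +1 → 21 = v.

QM35xv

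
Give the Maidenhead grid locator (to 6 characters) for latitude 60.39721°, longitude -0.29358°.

IP90uj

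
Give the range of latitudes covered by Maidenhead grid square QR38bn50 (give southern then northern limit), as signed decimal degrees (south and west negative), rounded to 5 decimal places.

Field Q=16, R=17: +16·20° lon, +17·10° lat → SW at lon 140°, lat 80°.
Square 3, 8: +3·2° lon, +8·1° lat → SW at lon 146°, lat 88°.
Subsquare b=1, n=13: +1·0.0833333° lon, +13·0.0416667° lat → SW at lon 146.083°, lat 88.5417°.
Extended square 5, 0: +5·0.00833333° lon, +0·0.00416667° lat → SW at lon 146.125°, lat 88.5417°.
Cell spans 0.00833333° lon × 0.00416667° lat.
south 88.54167, north 88.54583.

88.54167, 88.54583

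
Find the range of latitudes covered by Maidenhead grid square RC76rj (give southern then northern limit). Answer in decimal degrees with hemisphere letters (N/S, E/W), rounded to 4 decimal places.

Field R=17, C=2: +17·20° lon, +2·10° lat → SW at lon 160°, lat -70°.
Square 7, 6: +7·2° lon, +6·1° lat → SW at lon 174°, lat -64°.
Subsquare r=17, j=9: +17·0.0833333° lon, +9·0.0416667° lat → SW at lon 175.417°, lat -63.625°.
Cell spans 0.0833333° lon × 0.0416667° lat.
south 63.6250° S, north 63.5833° S.

63.6250° S, 63.5833° S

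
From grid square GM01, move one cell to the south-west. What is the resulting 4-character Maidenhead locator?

Longitude square 0; −1 → -1, wraps to 9, carry into field.
Longitude field G = 6; −1 → 5 = F.
Latitude square 1; −1 → 0.

FM90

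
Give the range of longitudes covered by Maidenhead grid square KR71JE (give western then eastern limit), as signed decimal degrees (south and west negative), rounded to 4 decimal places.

34.7500, 34.8333

Field K=10, R=17: +10·20° lon, +17·10° lat → SW at lon 20°, lat 80°.
Square 7, 1: +7·2° lon, +1·1° lat → SW at lon 34°, lat 81°.
Subsquare j=9, e=4: +9·0.0833333° lon, +4·0.0416667° lat → SW at lon 34.75°, lat 81.1667°.
Cell spans 0.0833333° lon × 0.0416667° lat.
west 34.7500, east 34.8333.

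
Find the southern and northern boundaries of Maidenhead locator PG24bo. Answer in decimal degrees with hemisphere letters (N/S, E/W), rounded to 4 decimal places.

25.4167° S, 25.3750° S

Field P=15, G=6: +15·20° lon, +6·10° lat → SW at lon 120°, lat -30°.
Square 2, 4: +2·2° lon, +4·1° lat → SW at lon 124°, lat -26°.
Subsquare b=1, o=14: +1·0.0833333° lon, +14·0.0416667° lat → SW at lon 124.083°, lat -25.4167°.
Cell spans 0.0833333° lon × 0.0416667° lat.
south 25.4167° S, north 25.3750° S.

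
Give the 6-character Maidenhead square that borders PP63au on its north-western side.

PP53xv

Longitude subsquare a = 0; −1 → -1, wraps to 23 = x, carry into square.
Longitude square 6; −1 → 5.
Latitude subsquare u = 20; +1 → 21 = v.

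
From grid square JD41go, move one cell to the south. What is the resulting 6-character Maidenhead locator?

JD41gn

Latitude subsquare o = 14; −1 → 13 = n.
The longitude characters are unchanged.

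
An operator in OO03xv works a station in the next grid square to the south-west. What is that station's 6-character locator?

OO03wu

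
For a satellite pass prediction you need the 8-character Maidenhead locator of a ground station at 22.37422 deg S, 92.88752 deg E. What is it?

NG67kp60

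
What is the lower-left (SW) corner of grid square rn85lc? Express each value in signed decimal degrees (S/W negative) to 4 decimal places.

Field R=17, N=13: +17·20° lon, +13·10° lat → SW at lon 160°, lat 40°.
Square 8, 5: +8·2° lon, +5·1° lat → SW at lon 176°, lat 45°.
Subsquare l=11, c=2: +11·0.0833333° lon, +2·0.0416667° lat → SW at lon 176.917°, lat 45.0833°.
latitude 45.0833, longitude 176.9167.

45.0833, 176.9167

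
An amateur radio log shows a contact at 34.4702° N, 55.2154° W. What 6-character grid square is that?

GM24jl

Offset from 180°W / 90°S: lon 124.7846°, lat 124.4702°.
Field: lon ⌊124.7846/20⌋ = 6 → G; lat ⌊124.4702/10⌋ = 12 → M.
Square: lon ⌊4.7846/2⌋ = 2; lat ⌊4.4702/1⌋ = 4.
Subsquare: lon ⌊0.7846/0.0833333⌋ = 9 → j; lat ⌊0.4702/0.0416667⌋ = 11 → l.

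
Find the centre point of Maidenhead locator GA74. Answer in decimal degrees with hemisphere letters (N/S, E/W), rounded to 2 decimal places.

85.50° S, 45.00° W

Field G=6, A=0: +6·20° lon, +0·10° lat → SW at lon -60°, lat -90°.
Square 7, 4: +7·2° lon, +4·1° lat → SW at lon -46°, lat -86°.
Cell spans 2° lon × 1° lat. Centre is SW corner plus half of each.
latitude 85.50° S, longitude 45.00° W.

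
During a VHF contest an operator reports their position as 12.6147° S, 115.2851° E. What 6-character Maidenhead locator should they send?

Offset from 180°W / 90°S: lon 295.2851°, lat 77.3853°.
Field (20°×10°, letters A–R): lon ⌊295.2851/20⌋ = 14 → O; lat ⌊77.3853/10⌋ = 7 → H.
Square (2°×1°, digits 0–9): lon ⌊15.2851/2⌋ = 7; lat ⌊7.3853/1⌋ = 7.
Subsquare (5′×2.5′, letters a–x): lon ⌊1.2851/0.0833333⌋ = 15 → p; lat ⌊0.3853/0.0416667⌋ = 9 → j.

OH77pj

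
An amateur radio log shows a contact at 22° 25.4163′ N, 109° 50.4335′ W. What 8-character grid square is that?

DL52bk91

Offset from 180°W / 90°S: lon 70.15944°, lat 112.42360°.
Field (20°×10°, letters A–R): 70.15944/20 → 3 → D, 112.42360/10 → 11 → L; chars DL.
Square (2°×1°, digits 0–9): 10.15944/2 → 5, 2.42360/1 → 2; chars 52.
Subsquare (5′×2.5′, letters a–x): 0.15944/0.0833333 → 1 → b, 0.42360/0.0416667 → 10 → k; chars bk.
Extended square (30″×15″, digits 0–9): 0.07611/0.00833333 → 9, 0.00694/0.00416667 → 1; chars 91.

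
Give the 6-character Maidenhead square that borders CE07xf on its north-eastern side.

CE17ag

Longitude subsquare x = 23; +1 → 24, wraps to 0 = a, carry into square.
Longitude square 0; +1 → 1.
Latitude subsquare f = 5; +1 → 6 = g.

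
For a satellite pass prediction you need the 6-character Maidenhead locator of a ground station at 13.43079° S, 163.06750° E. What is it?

RH16mn

Add 180° to longitude and 90° to latitude: 343.0675, 76.5692.
Field: 343.0675/20 → 17 → R, 76.5692/10 → 7 → H; chars RH.
Square: 3.0675/2 → 1, 6.5692/1 → 6; chars 16.
Subsquare: 1.0675/0.0833333 → 12 → m, 0.5692/0.0416667 → 13 → n; chars mn.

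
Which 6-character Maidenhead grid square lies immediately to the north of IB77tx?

Latitude subsquare x = 23; +1 → 24, wraps to 0 = a, carry into square.
Latitude square 7; +1 → 8.
The longitude characters are unchanged.

IB78ta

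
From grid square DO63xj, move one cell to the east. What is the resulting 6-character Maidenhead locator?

Longitude subsquare x = 23; +1 → 24, wraps to 0 = a, carry into square.
Longitude square 6; +1 → 7.
The latitude characters are unchanged.

DO73aj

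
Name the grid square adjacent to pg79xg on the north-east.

PG89ah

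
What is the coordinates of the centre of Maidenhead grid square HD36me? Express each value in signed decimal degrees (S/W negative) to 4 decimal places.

-53.8125, -32.9583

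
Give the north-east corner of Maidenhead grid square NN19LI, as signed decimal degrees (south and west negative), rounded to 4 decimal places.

Field N=13, N=13: +13·20° lon, +13·10° lat → SW at lon 80°, lat 40°.
Square 1, 9: +1·2° lon, +9·1° lat → SW at lon 82°, lat 49°.
Subsquare l=11, i=8: +11·0.0833333° lon, +8·0.0416667° lat → SW at lon 82.9167°, lat 49.3333°.
Cell spans 0.0833333° lon × 0.0416667° lat. NE corner is SW corner plus one full cell.
latitude 49.3750, longitude 83.0000.

49.3750, 83.0000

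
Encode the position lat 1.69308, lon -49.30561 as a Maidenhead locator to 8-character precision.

GJ51iq36

Add 180° to longitude and 90° to latitude: 130.69439, 91.69308.
Field (20°×10°, letters A–R): lon ⌊130.69439/20⌋ = 6 → G; lat ⌊91.69308/10⌋ = 9 → J.
Square (2°×1°, digits 0–9): lon ⌊10.69439/2⌋ = 5; lat ⌊1.69308/1⌋ = 1.
Subsquare (5′×2.5′, letters a–x): lon ⌊0.69439/0.0833333⌋ = 8 → i; lat ⌊0.69308/0.0416667⌋ = 16 → q.
Extended square (30″×15″, digits 0–9): lon ⌊0.02772/0.00833333⌋ = 3; lat ⌊0.02641/0.00416667⌋ = 6.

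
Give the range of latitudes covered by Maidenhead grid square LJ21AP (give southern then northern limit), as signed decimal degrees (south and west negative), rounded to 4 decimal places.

Field L=11, J=9: +11·20° lon, +9·10° lat → SW at lon 40°, lat 0°.
Square 2, 1: +2·2° lon, +1·1° lat → SW at lon 44°, lat 1°.
Subsquare a=0, p=15: +0·0.0833333° lon, +15·0.0416667° lat → SW at lon 44°, lat 1.625°.
Cell spans 0.0833333° lon × 0.0416667° lat.
south 1.6250, north 1.6667.

1.6250, 1.6667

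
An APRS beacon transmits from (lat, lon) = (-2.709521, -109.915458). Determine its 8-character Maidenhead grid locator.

DI57bg09

Shift to the Maidenhead origin (180°W, 90°S): lon 70.08454, lat 87.29048.
Field: 70.08454/20 → 3 → D, 87.29048/10 → 8 → I; chars DI.
Square: 10.08454/2 → 5, 7.29048/1 → 7; chars 57.
Subsquare: 0.08454/0.0833333 → 1 → b, 0.29048/0.0416667 → 6 → g; chars bg.
Extended square: 0.00121/0.00833333 → 0, 0.04048/0.00416667 → 9; chars 09.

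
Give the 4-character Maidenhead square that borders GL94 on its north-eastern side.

Longitude square 9; +1 → 10, wraps to 0, carry into field.
Longitude field G = 6; +1 → 7 = H.
Latitude square 4; +1 → 5.

HL05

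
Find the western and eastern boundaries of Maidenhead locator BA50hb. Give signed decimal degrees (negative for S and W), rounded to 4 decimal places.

-149.4167, -149.3333

Field B=1, A=0: +1·20° lon, +0·10° lat → SW at lon -160°, lat -90°.
Square 5, 0: +5·2° lon, +0·1° lat → SW at lon -150°, lat -90°.
Subsquare h=7, b=1: +7·0.0833333° lon, +1·0.0416667° lat → SW at lon -149.417°, lat -89.9583°.
Cell spans 0.0833333° lon × 0.0416667° lat.
west -149.4167, east -149.3333.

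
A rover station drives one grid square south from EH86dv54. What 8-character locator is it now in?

Latitude extended square 4; −1 → 3.
The longitude characters are unchanged.

EH86dv53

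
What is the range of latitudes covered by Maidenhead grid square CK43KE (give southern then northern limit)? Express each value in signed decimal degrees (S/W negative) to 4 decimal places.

Field C=2, K=10: +2·20° lon, +10·10° lat → SW at lon -140°, lat 10°.
Square 4, 3: +4·2° lon, +3·1° lat → SW at lon -132°, lat 13°.
Subsquare k=10, e=4: +10·0.0833333° lon, +4·0.0416667° lat → SW at lon -131.167°, lat 13.1667°.
Cell spans 0.0833333° lon × 0.0416667° lat.
south 13.1667, north 13.2083.

13.1667, 13.2083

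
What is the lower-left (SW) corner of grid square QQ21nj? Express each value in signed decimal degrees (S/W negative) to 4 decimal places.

71.3750, 145.0833

Field Q=16, Q=16: +16·20° lon, +16·10° lat → SW at lon 140°, lat 70°.
Square 2, 1: +2·2° lon, +1·1° lat → SW at lon 144°, lat 71°.
Subsquare n=13, j=9: +13·0.0833333° lon, +9·0.0416667° lat → SW at lon 145.083°, lat 71.375°.
latitude 71.3750, longitude 145.0833.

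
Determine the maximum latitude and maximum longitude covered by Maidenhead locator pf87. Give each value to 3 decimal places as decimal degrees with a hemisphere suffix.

32.000° S, 138.000° E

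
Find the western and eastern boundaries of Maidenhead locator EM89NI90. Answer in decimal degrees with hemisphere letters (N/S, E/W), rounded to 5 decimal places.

Field E=4, M=12: +4·20° lon, +12·10° lat → SW at lon -100°, lat 30°.
Square 8, 9: +8·2° lon, +9·1° lat → SW at lon -84°, lat 39°.
Subsquare n=13, i=8: +13·0.0833333° lon, +8·0.0416667° lat → SW at lon -82.9167°, lat 39.3333°.
Extended square 9, 0: +9·0.00833333° lon, +0·0.00416667° lat → SW at lon -82.8417°, lat 39.3333°.
Cell spans 0.00833333° lon × 0.00416667° lat.
west 82.84167° W, east 82.83333° W.

82.84167° W, 82.83333° W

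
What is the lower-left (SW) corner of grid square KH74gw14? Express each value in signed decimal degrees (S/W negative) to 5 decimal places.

Field K=10, H=7: +10·20° lon, +7·10° lat → SW at lon 20°, lat -20°.
Square 7, 4: +7·2° lon, +4·1° lat → SW at lon 34°, lat -16°.
Subsquare g=6, w=22: +6·0.0833333° lon, +22·0.0416667° lat → SW at lon 34.5°, lat -15.0833°.
Extended square 1, 4: +1·0.00833333° lon, +4·0.00416667° lat → SW at lon 34.5083°, lat -15.0667°.
latitude -15.06667, longitude 34.50833.

-15.06667, 34.50833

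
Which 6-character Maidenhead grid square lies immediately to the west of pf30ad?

PF20xd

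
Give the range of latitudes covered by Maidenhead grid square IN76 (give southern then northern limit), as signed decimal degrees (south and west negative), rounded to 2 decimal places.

46.00, 47.00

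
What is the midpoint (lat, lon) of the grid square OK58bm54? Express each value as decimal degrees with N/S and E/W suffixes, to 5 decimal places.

18.51875° N, 110.12917° E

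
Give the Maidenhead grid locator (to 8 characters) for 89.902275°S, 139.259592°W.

CA00ic83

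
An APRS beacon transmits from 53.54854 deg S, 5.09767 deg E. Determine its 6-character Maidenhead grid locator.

JD26nk

Shift to the Maidenhead origin (180°W, 90°S): lon 185.0977, lat 36.4515.
Field: lon ⌊185.0977/20⌋ = 9 → J; lat ⌊36.4515/10⌋ = 3 → D.
Square: lon ⌊5.0977/2⌋ = 2; lat ⌊6.4515/1⌋ = 6.
Subsquare: lon ⌊1.0977/0.0833333⌋ = 13 → n; lat ⌊0.4515/0.0416667⌋ = 10 → k.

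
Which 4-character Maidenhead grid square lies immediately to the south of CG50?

Latitude square 0; −1 → -1, wraps to 9, carry into field.
Latitude field G = 6; −1 → 5 = F.
The longitude characters are unchanged.

CF59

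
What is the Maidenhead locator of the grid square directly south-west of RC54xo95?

RC54xo84

Longitude extended square 9; −1 → 8.
Latitude extended square 5; −1 → 4.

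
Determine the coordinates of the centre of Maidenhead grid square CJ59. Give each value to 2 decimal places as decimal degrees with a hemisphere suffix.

9.50° N, 129.00° W

Field C=2, J=9: +2·20° lon, +9·10° lat → SW at lon -140°, lat 0°.
Square 5, 9: +5·2° lon, +9·1° lat → SW at lon -130°, lat 9°.
Cell spans 2° lon × 1° lat. Centre is SW corner plus half of each.
latitude 9.50° N, longitude 129.00° W.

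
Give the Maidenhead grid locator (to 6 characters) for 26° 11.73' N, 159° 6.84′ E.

Shift to the Maidenhead origin (180°W, 90°S): lon 339.1140, lat 116.1955.
Field: lon ⌊339.1140/20⌋ = 16 → Q; lat ⌊116.1955/10⌋ = 11 → L.
Square: lon ⌊19.1140/2⌋ = 9; lat ⌊6.1955/1⌋ = 6.
Subsquare: lon ⌊1.1140/0.0833333⌋ = 13 → n; lat ⌊0.1955/0.0416667⌋ = 4 → e.

QL96ne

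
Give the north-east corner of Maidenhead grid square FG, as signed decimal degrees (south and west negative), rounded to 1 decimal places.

-20.0, -60.0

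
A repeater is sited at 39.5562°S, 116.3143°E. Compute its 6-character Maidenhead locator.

OF80dk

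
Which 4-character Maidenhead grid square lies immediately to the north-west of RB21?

Longitude square 2; −1 → 1.
Latitude square 1; +1 → 2.

RB12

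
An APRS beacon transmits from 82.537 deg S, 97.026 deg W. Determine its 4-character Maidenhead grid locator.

Offset from 180°W / 90°S: lon 82.97°, lat 7.46°.
Field: 82.97/20 → 4 → E, 7.46/10 → 0 → A; chars EA.
Square: 2.97/2 → 1, 7.46/1 → 7; chars 17.

EA17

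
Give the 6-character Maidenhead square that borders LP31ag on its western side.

Longitude subsquare a = 0; −1 → -1, wraps to 23 = x, carry into square.
Longitude square 3; −1 → 2.
The latitude characters are unchanged.

LP21xg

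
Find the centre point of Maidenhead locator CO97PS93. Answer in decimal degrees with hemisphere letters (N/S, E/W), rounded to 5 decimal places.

57.76458° N, 120.67083° W

Field C=2, O=14: +2·20° lon, +14·10° lat → SW at lon -140°, lat 50°.
Square 9, 7: +9·2° lon, +7·1° lat → SW at lon -122°, lat 57°.
Subsquare p=15, s=18: +15·0.0833333° lon, +18·0.0416667° lat → SW at lon -120.75°, lat 57.75°.
Extended square 9, 3: +9·0.00833333° lon, +3·0.00416667° lat → SW at lon -120.675°, lat 57.7625°.
Cell spans 0.00833333° lon × 0.00416667° lat. Centre is SW corner plus half of each.
latitude 57.76458° N, longitude 120.67083° W.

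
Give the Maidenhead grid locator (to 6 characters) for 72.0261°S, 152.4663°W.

BB37sx

Add 180° to longitude and 90° to latitude: 27.5337, 17.9739.
Field (20°×10°, letters A–R): lon ⌊27.5337/20⌋ = 1 → B; lat ⌊17.9739/10⌋ = 1 → B.
Square (2°×1°, digits 0–9): lon ⌊7.5337/2⌋ = 3; lat ⌊7.9739/1⌋ = 7.
Subsquare (5′×2.5′, letters a–x): lon ⌊1.5337/0.0833333⌋ = 18 → s; lat ⌊0.9739/0.0416667⌋ = 23 → x.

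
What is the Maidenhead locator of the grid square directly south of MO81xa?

MO80xx

Latitude subsquare a = 0; −1 → -1, wraps to 23 = x, carry into square.
Latitude square 1; −1 → 0.
The longitude characters are unchanged.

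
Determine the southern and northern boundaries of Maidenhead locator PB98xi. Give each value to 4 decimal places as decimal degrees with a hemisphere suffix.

71.6667° S, 71.6250° S

Field P=15, B=1: +15·20° lon, +1·10° lat → SW at lon 120°, lat -80°.
Square 9, 8: +9·2° lon, +8·1° lat → SW at lon 138°, lat -72°.
Subsquare x=23, i=8: +23·0.0833333° lon, +8·0.0416667° lat → SW at lon 139.917°, lat -71.6667°.
Cell spans 0.0833333° lon × 0.0416667° lat.
south 71.6667° S, north 71.6250° S.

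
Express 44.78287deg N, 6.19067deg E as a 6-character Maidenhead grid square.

JN34cs

Add 180° to longitude and 90° to latitude: 186.1907, 134.7829.
Field: lon ⌊186.1907/20⌋ = 9 → J; lat ⌊134.7829/10⌋ = 13 → N.
Square: lon ⌊6.1907/2⌋ = 3; lat ⌊4.7829/1⌋ = 4.
Subsquare: lon ⌊0.1907/0.0833333⌋ = 2 → c; lat ⌊0.7829/0.0416667⌋ = 18 → s.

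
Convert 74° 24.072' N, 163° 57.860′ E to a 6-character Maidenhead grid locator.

RQ14xj

Offset from 180°W / 90°S: lon 343.9643°, lat 164.4012°.
Field: lon ⌊343.9643/20⌋ = 17 → R; lat ⌊164.4012/10⌋ = 16 → Q.
Square: lon ⌊3.9643/2⌋ = 1; lat ⌊4.4012/1⌋ = 4.
Subsquare: lon ⌊1.9643/0.0833333⌋ = 23 → x; lat ⌊0.4012/0.0416667⌋ = 9 → j.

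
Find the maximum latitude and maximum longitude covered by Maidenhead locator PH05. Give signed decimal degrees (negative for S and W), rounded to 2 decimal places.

-14.00, 122.00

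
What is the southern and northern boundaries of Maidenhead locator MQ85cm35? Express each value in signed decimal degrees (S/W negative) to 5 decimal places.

75.52083, 75.52500

Field M=12, Q=16: +12·20° lon, +16·10° lat → SW at lon 60°, lat 70°.
Square 8, 5: +8·2° lon, +5·1° lat → SW at lon 76°, lat 75°.
Subsquare c=2, m=12: +2·0.0833333° lon, +12·0.0416667° lat → SW at lon 76.1667°, lat 75.5°.
Extended square 3, 5: +3·0.00833333° lon, +5·0.00416667° lat → SW at lon 76.1917°, lat 75.5208°.
Cell spans 0.00833333° lon × 0.00416667° lat.
south 75.52083, north 75.52500.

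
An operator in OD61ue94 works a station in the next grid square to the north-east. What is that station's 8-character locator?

Longitude extended square 9; +1 → 10, wraps to 0, carry into subsquare.
Longitude subsquare u = 20; +1 → 21 = v.
Latitude extended square 4; +1 → 5.

OD61ve05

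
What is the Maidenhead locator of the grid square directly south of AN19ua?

AN18ux

Latitude subsquare a = 0; −1 → -1, wraps to 23 = x, carry into square.
Latitude square 9; −1 → 8.
The longitude characters are unchanged.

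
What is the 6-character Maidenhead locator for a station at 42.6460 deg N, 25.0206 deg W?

HN72lp

Add 180° to longitude and 90° to latitude: 154.9794, 132.6460.
Field: lon ⌊154.9794/20⌋ = 7 → H; lat ⌊132.6460/10⌋ = 13 → N.
Square: lon ⌊14.9794/2⌋ = 7; lat ⌊2.6460/1⌋ = 2.
Subsquare: lon ⌊0.9794/0.0833333⌋ = 11 → l; lat ⌊0.6460/0.0416667⌋ = 15 → p.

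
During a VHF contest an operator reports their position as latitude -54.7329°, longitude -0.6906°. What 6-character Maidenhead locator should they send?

Add 180° to longitude and 90° to latitude: 179.3094, 35.2671.
Field: lon ⌊179.3094/20⌋ = 8 → I; lat ⌊35.2671/10⌋ = 3 → D.
Square: lon ⌊19.3094/2⌋ = 9; lat ⌊5.2671/1⌋ = 5.
Subsquare: lon ⌊1.3094/0.0833333⌋ = 15 → p; lat ⌊0.2671/0.0416667⌋ = 6 → g.

ID95pg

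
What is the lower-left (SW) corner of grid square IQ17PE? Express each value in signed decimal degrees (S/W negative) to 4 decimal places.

77.1667, -16.7500

Field I=8, Q=16: +8·20° lon, +16·10° lat → SW at lon -20°, lat 70°.
Square 1, 7: +1·2° lon, +7·1° lat → SW at lon -18°, lat 77°.
Subsquare p=15, e=4: +15·0.0833333° lon, +4·0.0416667° lat → SW at lon -16.75°, lat 77.1667°.
latitude 77.1667, longitude -16.7500.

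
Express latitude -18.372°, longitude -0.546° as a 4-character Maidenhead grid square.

Offset from 180°W / 90°S: lon 179.45°, lat 71.63°.
Field: lon ⌊179.45/20⌋ = 8 → I; lat ⌊71.63/10⌋ = 7 → H.
Square: lon ⌊19.45/2⌋ = 9; lat ⌊1.63/1⌋ = 1.

IH91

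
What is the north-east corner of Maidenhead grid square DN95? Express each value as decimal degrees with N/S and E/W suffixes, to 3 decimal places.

46.000° N, 100.000° W

Field D=3, N=13: +3·20° lon, +13·10° lat → SW at lon -120°, lat 40°.
Square 9, 5: +9·2° lon, +5·1° lat → SW at lon -102°, lat 45°.
Cell spans 2° lon × 1° lat. NE corner is SW corner plus one full cell.
latitude 46.000° N, longitude 100.000° W.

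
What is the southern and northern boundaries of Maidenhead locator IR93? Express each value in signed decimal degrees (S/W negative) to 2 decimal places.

83.00, 84.00

Field I=8, R=17: +8·20° lon, +17·10° lat → SW at lon -20°, lat 80°.
Square 9, 3: +9·2° lon, +3·1° lat → SW at lon -2°, lat 83°.
Cell spans 2° lon × 1° lat.
south 83.00, north 84.00.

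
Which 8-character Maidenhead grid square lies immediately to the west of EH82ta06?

Longitude extended square 0; −1 → -1, wraps to 9, carry into subsquare.
Longitude subsquare t = 19; −1 → 18 = s.
The latitude characters are unchanged.

EH82sa96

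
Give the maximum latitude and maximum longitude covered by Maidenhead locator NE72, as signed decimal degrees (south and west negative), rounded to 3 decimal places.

-47.000, 96.000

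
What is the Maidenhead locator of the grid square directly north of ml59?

MM50

Latitude square 9; +1 → 10, wraps to 0, carry into field.
Latitude field L = 11; +1 → 12 = M.
The longitude characters are unchanged.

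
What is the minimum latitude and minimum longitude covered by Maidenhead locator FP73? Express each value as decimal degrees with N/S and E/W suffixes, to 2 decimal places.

Field F=5, P=15: +5·20° lon, +15·10° lat → SW at lon -80°, lat 60°.
Square 7, 3: +7·2° lon, +3·1° lat → SW at lon -66°, lat 63°.
latitude 63.00° N, longitude 66.00° W.

63.00° N, 66.00° W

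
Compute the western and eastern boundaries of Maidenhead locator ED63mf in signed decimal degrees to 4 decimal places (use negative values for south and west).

-87.0000, -86.9167

Field E=4, D=3: +4·20° lon, +3·10° lat → SW at lon -100°, lat -60°.
Square 6, 3: +6·2° lon, +3·1° lat → SW at lon -88°, lat -57°.
Subsquare m=12, f=5: +12·0.0833333° lon, +5·0.0416667° lat → SW at lon -87°, lat -56.7917°.
Cell spans 0.0833333° lon × 0.0416667° lat.
west -87.0000, east -86.9167.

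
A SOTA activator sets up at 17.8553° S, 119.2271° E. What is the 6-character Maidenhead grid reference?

OH92od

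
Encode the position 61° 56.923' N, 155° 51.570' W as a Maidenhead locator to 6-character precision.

Shift to the Maidenhead origin (180°W, 90°S): lon 24.1405, lat 151.9487.
Field (20°×10°, letters A–R): 24.1405/20 → 1 → B, 151.9487/10 → 15 → P; chars BP.
Square (2°×1°, digits 0–9): 4.1405/2 → 2, 1.9487/1 → 1; chars 21.
Subsquare (5′×2.5′, letters a–x): 0.1405/0.0833333 → 1 → b, 0.9487/0.0416667 → 22 → w; chars bw.

BP21bw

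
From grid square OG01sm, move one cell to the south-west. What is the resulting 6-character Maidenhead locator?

Longitude subsquare s = 18; −1 → 17 = r.
Latitude subsquare m = 12; −1 → 11 = l.

OG01rl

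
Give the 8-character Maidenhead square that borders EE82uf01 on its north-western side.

EE82tf92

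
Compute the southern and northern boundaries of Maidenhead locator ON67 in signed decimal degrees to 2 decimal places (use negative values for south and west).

47.00, 48.00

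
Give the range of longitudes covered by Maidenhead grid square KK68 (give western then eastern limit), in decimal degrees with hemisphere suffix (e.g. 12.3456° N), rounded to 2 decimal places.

32.00° E, 34.00° E

Field K=10, K=10: +10·20° lon, +10·10° lat → SW at lon 20°, lat 10°.
Square 6, 8: +6·2° lon, +8·1° lat → SW at lon 32°, lat 18°.
Cell spans 2° lon × 1° lat.
west 32.00° E, east 34.00° E.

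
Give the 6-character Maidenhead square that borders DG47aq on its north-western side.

DG37xr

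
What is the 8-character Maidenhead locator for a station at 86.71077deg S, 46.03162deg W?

GA63xg69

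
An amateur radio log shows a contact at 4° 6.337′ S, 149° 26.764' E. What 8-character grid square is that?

QI45rv34

Shift to the Maidenhead origin (180°W, 90°S): lon 329.44607, lat 85.89438.
Field (20°×10°, letters A–R): 329.44607/20 → 16 → Q, 85.89438/10 → 8 → I; chars QI.
Square (2°×1°, digits 0–9): 9.44607/2 → 4, 5.89438/1 → 5; chars 45.
Subsquare (5′×2.5′, letters a–x): 1.44607/0.0833333 → 17 → r, 0.89438/0.0416667 → 21 → v; chars rv.
Extended square (30″×15″, digits 0–9): 0.02940/0.00833333 → 3, 0.01938/0.00416667 → 4; chars 34.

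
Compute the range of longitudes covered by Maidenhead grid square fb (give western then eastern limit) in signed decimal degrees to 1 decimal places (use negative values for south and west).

Field F=5, B=1: +5·20° lon, +1·10° lat → SW at lon -80°, lat -80°.
Cell spans 20° lon × 10° lat.
west -80.0, east -60.0.

-80.0, -60.0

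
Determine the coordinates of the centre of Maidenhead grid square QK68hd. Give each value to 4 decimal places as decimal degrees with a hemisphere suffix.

Field Q=16, K=10: +16·20° lon, +10·10° lat → SW at lon 140°, lat 10°.
Square 6, 8: +6·2° lon, +8·1° lat → SW at lon 152°, lat 18°.
Subsquare h=7, d=3: +7·0.0833333° lon, +3·0.0416667° lat → SW at lon 152.583°, lat 18.125°.
Cell spans 0.0833333° lon × 0.0416667° lat. Centre is SW corner plus half of each.
latitude 18.1458° N, longitude 152.6250° E.

18.1458° N, 152.6250° E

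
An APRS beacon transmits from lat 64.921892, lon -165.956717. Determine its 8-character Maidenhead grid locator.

AP74aw51

Offset from 180°W / 90°S: lon 14.04328°, lat 154.92189°.
Field: lon ⌊14.04328/20⌋ = 0 → A; lat ⌊154.92189/10⌋ = 15 → P.
Square: lon ⌊14.04328/2⌋ = 7; lat ⌊4.92189/1⌋ = 4.
Subsquare: lon ⌊0.04328/0.0833333⌋ = 0 → a; lat ⌊0.92189/0.0416667⌋ = 22 → w.
Extended square: lon ⌊0.04328/0.00833333⌋ = 5; lat ⌊0.00523/0.00416667⌋ = 1.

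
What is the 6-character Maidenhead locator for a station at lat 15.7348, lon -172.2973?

Shift to the Maidenhead origin (180°W, 90°S): lon 7.7027, lat 105.7348.
Field (20°×10°, letters A–R): 7.7027/20 → 0 → A, 105.7348/10 → 10 → K; chars AK.
Square (2°×1°, digits 0–9): 7.7027/2 → 3, 5.7348/1 → 5; chars 35.
Subsquare (5′×2.5′, letters a–x): 1.7027/0.0833333 → 20 → u, 0.7348/0.0416667 → 17 → r; chars ur.

AK35ur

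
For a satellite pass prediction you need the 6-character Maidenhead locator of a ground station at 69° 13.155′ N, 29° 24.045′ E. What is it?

Shift to the Maidenhead origin (180°W, 90°S): lon 209.4007, lat 159.2192.
Field (20°×10°, letters A–R): 209.4007/20 → 10 → K, 159.2192/10 → 15 → P; chars KP.
Square (2°×1°, digits 0–9): 9.4007/2 → 4, 9.2192/1 → 9; chars 49.
Subsquare (5′×2.5′, letters a–x): 1.4007/0.0833333 → 16 → q, 0.2192/0.0416667 → 5 → f; chars qf.

KP49qf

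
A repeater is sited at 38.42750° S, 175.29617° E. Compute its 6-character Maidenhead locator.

RF71pn

Offset from 180°W / 90°S: lon 355.2962°, lat 51.5725°.
Field: 355.2962/20 → 17 → R, 51.5725/10 → 5 → F; chars RF.
Square: 15.2962/2 → 7, 1.5725/1 → 1; chars 71.
Subsquare: 1.2962/0.0833333 → 15 → p, 0.5725/0.0416667 → 13 → n; chars pn.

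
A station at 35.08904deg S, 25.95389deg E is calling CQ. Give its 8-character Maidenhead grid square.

KF24xv48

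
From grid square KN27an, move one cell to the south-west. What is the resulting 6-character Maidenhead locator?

KN17xm

Longitude subsquare a = 0; −1 → -1, wraps to 23 = x, carry into square.
Longitude square 2; −1 → 1.
Latitude subsquare n = 13; −1 → 12 = m.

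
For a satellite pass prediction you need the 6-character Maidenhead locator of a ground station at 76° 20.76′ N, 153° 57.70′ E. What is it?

QQ66xi

Add 180° to longitude and 90° to latitude: 333.9617, 166.3460.
Field: 333.9617/20 → 16 → Q, 166.3460/10 → 16 → Q; chars QQ.
Square: 13.9617/2 → 6, 6.3460/1 → 6; chars 66.
Subsquare: 1.9617/0.0833333 → 23 → x, 0.3460/0.0416667 → 8 → i; chars xi.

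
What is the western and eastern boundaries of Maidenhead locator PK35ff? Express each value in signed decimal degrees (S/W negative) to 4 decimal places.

126.4167, 126.5000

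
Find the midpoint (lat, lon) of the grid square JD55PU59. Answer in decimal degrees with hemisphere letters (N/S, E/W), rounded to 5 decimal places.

54.12708° S, 11.29583° E

Field J=9, D=3: +9·20° lon, +3·10° lat → SW at lon 0°, lat -60°.
Square 5, 5: +5·2° lon, +5·1° lat → SW at lon 10°, lat -55°.
Subsquare p=15, u=20: +15·0.0833333° lon, +20·0.0416667° lat → SW at lon 11.25°, lat -54.1667°.
Extended square 5, 9: +5·0.00833333° lon, +9·0.00416667° lat → SW at lon 11.2917°, lat -54.1292°.
Cell spans 0.00833333° lon × 0.00416667° lat. Centre is SW corner plus half of each.
latitude 54.12708° S, longitude 11.29583° E.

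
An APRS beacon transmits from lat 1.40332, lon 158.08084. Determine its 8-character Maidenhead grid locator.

QJ91aj96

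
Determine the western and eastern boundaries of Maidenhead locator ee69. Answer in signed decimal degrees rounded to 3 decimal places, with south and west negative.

-88.000, -86.000

Field E=4, E=4: +4·20° lon, +4·10° lat → SW at lon -100°, lat -50°.
Square 6, 9: +6·2° lon, +9·1° lat → SW at lon -88°, lat -41°.
Cell spans 2° lon × 1° lat.
west -88.000, east -86.000.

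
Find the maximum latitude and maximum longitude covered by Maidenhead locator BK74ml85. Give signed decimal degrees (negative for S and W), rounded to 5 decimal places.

Field B=1, K=10: +1·20° lon, +10·10° lat → SW at lon -160°, lat 10°.
Square 7, 4: +7·2° lon, +4·1° lat → SW at lon -146°, lat 14°.
Subsquare m=12, l=11: +12·0.0833333° lon, +11·0.0416667° lat → SW at lon -145°, lat 14.4583°.
Extended square 8, 5: +8·0.00833333° lon, +5·0.00416667° lat → SW at lon -144.933°, lat 14.4792°.
Cell spans 0.00833333° lon × 0.00416667° lat. NE corner is SW corner plus one full cell.
latitude 14.48333, longitude -144.92500.

14.48333, -144.92500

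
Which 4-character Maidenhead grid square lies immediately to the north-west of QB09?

Longitude square 0; −1 → -1, wraps to 9, carry into field.
Longitude field Q = 16; −1 → 15 = P.
Latitude square 9; +1 → 10, wraps to 0, carry into field.
Latitude field B = 1; +1 → 2 = C.

PC90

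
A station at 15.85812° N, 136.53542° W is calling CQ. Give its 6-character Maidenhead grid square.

CK15ru

Offset from 180°W / 90°S: lon 43.4646°, lat 105.8581°.
Field: 43.4646/20 → 2 → C, 105.8581/10 → 10 → K; chars CK.
Square: 3.4646/2 → 1, 5.8581/1 → 5; chars 15.
Subsquare: 1.4646/0.0833333 → 17 → r, 0.8581/0.0416667 → 20 → u; chars ru.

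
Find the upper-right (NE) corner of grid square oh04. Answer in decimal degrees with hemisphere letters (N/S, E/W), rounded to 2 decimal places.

15.00° S, 102.00° E

Field O=14, H=7: +14·20° lon, +7·10° lat → SW at lon 100°, lat -20°.
Square 0, 4: +0·2° lon, +4·1° lat → SW at lon 100°, lat -16°.
Cell spans 2° lon × 1° lat. NE corner is SW corner plus one full cell.
latitude 15.00° S, longitude 102.00° E.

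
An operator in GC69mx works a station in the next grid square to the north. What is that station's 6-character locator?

GD60ma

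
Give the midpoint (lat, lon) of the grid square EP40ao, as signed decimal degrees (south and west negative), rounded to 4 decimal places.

60.6042, -91.9583

Field E=4, P=15: +4·20° lon, +15·10° lat → SW at lon -100°, lat 60°.
Square 4, 0: +4·2° lon, +0·1° lat → SW at lon -92°, lat 60°.
Subsquare a=0, o=14: +0·0.0833333° lon, +14·0.0416667° lat → SW at lon -92°, lat 60.5833°.
Cell spans 0.0833333° lon × 0.0416667° lat. Centre is SW corner plus half of each.
latitude 60.6042, longitude -91.9583.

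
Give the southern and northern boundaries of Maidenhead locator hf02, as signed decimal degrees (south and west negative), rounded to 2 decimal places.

-38.00, -37.00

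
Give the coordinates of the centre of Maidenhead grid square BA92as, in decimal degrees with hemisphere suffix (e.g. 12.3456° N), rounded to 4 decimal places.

87.2292° S, 141.9583° W

Field B=1, A=0: +1·20° lon, +0·10° lat → SW at lon -160°, lat -90°.
Square 9, 2: +9·2° lon, +2·1° lat → SW at lon -142°, lat -88°.
Subsquare a=0, s=18: +0·0.0833333° lon, +18·0.0416667° lat → SW at lon -142°, lat -87.25°.
Cell spans 0.0833333° lon × 0.0416667° lat. Centre is SW corner plus half of each.
latitude 87.2292° S, longitude 141.9583° W.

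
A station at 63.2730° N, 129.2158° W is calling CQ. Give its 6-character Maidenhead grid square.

Add 180° to longitude and 90° to latitude: 50.7842, 153.2730.
Field: 50.7842/20 → 2 → C, 153.2730/10 → 15 → P; chars CP.
Square: 10.7842/2 → 5, 3.2730/1 → 3; chars 53.
Subsquare: 0.7842/0.0833333 → 9 → j, 0.2730/0.0416667 → 6 → g; chars jg.

CP53jg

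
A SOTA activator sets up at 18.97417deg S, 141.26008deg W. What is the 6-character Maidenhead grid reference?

Shift to the Maidenhead origin (180°W, 90°S): lon 38.7399, lat 71.0258.
Field: 38.7399/20 → 1 → B, 71.0258/10 → 7 → H; chars BH.
Square: 18.7399/2 → 9, 1.0258/1 → 1; chars 91.
Subsquare: 0.7399/0.0833333 → 8 → i, 0.0258/0.0416667 → 0 → a; chars ia.

BH91ia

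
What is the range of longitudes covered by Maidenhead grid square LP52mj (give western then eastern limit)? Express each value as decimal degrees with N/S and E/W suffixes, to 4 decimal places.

Field L=11, P=15: +11·20° lon, +15·10° lat → SW at lon 40°, lat 60°.
Square 5, 2: +5·2° lon, +2·1° lat → SW at lon 50°, lat 62°.
Subsquare m=12, j=9: +12·0.0833333° lon, +9·0.0416667° lat → SW at lon 51°, lat 62.375°.
Cell spans 0.0833333° lon × 0.0416667° lat.
west 51.0000° E, east 51.0833° E.

51.0000° E, 51.0833° E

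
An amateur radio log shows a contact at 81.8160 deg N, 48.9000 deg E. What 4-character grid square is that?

LR41

Offset from 180°W / 90°S: lon 228.90°, lat 171.82°.
Field: lon ⌊228.90/20⌋ = 11 → L; lat ⌊171.82/10⌋ = 17 → R.
Square: lon ⌊8.90/2⌋ = 4; lat ⌊1.82/1⌋ = 1.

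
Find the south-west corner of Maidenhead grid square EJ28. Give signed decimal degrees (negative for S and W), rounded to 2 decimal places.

8.00, -96.00

Field E=4, J=9: +4·20° lon, +9·10° lat → SW at lon -100°, lat 0°.
Square 2, 8: +2·2° lon, +8·1° lat → SW at lon -96°, lat 8°.
latitude 8.00, longitude -96.00.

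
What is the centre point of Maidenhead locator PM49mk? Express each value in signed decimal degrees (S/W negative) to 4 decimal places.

39.4375, 129.0417

Field P=15, M=12: +15·20° lon, +12·10° lat → SW at lon 120°, lat 30°.
Square 4, 9: +4·2° lon, +9·1° lat → SW at lon 128°, lat 39°.
Subsquare m=12, k=10: +12·0.0833333° lon, +10·0.0416667° lat → SW at lon 129°, lat 39.4167°.
Cell spans 0.0833333° lon × 0.0416667° lat. Centre is SW corner plus half of each.
latitude 39.4375, longitude 129.0417.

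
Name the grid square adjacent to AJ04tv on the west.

AJ04sv

Longitude subsquare t = 19; −1 → 18 = s.
The latitude characters are unchanged.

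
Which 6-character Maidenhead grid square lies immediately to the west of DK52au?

DK42xu

Longitude subsquare a = 0; −1 → -1, wraps to 23 = x, carry into square.
Longitude square 5; −1 → 4.
The latitude characters are unchanged.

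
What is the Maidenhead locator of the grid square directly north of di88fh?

Latitude subsquare h = 7; +1 → 8 = i.
The longitude characters are unchanged.

DI88fi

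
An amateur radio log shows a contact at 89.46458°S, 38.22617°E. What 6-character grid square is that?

KA90cm

Add 180° to longitude and 90° to latitude: 218.2262, 0.5354.
Field: lon ⌊218.2262/20⌋ = 10 → K; lat ⌊0.5354/10⌋ = 0 → A.
Square: lon ⌊18.2262/2⌋ = 9; lat ⌊0.5354/1⌋ = 0.
Subsquare: lon ⌊0.2262/0.0833333⌋ = 2 → c; lat ⌊0.5354/0.0416667⌋ = 12 → m.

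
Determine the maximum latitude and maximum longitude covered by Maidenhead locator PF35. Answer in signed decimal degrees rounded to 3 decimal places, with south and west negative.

-34.000, 128.000

Field P=15, F=5: +15·20° lon, +5·10° lat → SW at lon 120°, lat -40°.
Square 3, 5: +3·2° lon, +5·1° lat → SW at lon 126°, lat -35°.
Cell spans 2° lon × 1° lat. NE corner is SW corner plus one full cell.
latitude -34.000, longitude 128.000.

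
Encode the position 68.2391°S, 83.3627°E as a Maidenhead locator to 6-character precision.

NC11qs

Shift to the Maidenhead origin (180°W, 90°S): lon 263.3627, lat 21.7609.
Field: 263.3627/20 → 13 → N, 21.7609/10 → 2 → C; chars NC.
Square: 3.3627/2 → 1, 1.7609/1 → 1; chars 11.
Subsquare: 1.3627/0.0833333 → 16 → q, 0.7609/0.0416667 → 18 → s; chars qs.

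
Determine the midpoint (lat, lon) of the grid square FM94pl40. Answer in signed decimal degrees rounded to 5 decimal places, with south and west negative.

34.46042, -60.71250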